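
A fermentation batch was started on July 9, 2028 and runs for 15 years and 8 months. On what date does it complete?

Advancing 15 years and 8 months from July 9, 2028.
+15 years → 2043; month 7 + 8 = 15, which is month 3 of year 2044 → March 2044.
Day 9 is valid in March, giving March 9, 2044.

March 9, 2044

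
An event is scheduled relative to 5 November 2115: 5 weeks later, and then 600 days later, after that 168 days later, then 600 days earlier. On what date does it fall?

May 26, 2116

Adding 5 weeks (= 35 days) from November 5, 2115:
November has 30 days, so 30 − 5 = 25 days remain after November 5, 2115; 35 − 25 = 10 left.
10 days into December 2115 → December 10, 2115.
Adding 600 days from December 10, 2115:
December has 31 days, so 31 − 10 = 21 days remain after December 10, 2115; 600 − 21 = 579 left.
January 2116 has 31 days: 579 − 31 = 548 left.
February 2116 has 29 days (2116 is a leap year): 548 − 29 = 519 left.
March 2116 has 31 days: 519 − 31 = 488 left.
April 2116 has 30 days: 488 − 30 = 458 left.
May 2116 has 31 days: 458 − 31 = 427 left.
June 2116 has 30 days: 427 − 30 = 397 left.
July 2116 has 31 days: 397 − 31 = 366 left.
August 2116 has 31 days: 366 − 31 = 335 left.
September 2116 has 30 days: 335 − 30 = 305 left.
October 2116 has 31 days: 305 − 31 = 274 left.
November 2116 has 30 days: 274 − 30 = 244 left.
December 2116 has 31 days: 244 − 31 = 213 left.
January 2117 has 31 days: 213 − 31 = 182 left.
February 2117 has 28 days (2117 is not a leap year): 182 − 28 = 154 left.
March 2117 has 31 days: 154 − 31 = 123 left.
April 2117 has 30 days: 123 − 30 = 93 left.
May 2117 has 31 days: 93 − 31 = 62 left.
June 2117 has 30 days: 62 − 30 = 32 left.
July 2117 has 31 days: 32 − 31 = 1 left.
1 day into August 2117 → August 1, 2117.
Adding 168 days from August 1, 2117:
August has 31 days, so 31 − 1 = 30 days remain after August 1, 2117; 168 − 30 = 138 left.
September 2117 has 30 days: 138 − 30 = 108 left.
October 2117 has 31 days: 108 − 31 = 77 left.
November 2117 has 30 days: 77 − 30 = 47 left.
December 2117 has 31 days: 47 − 31 = 16 left.
16 days into January 2118 → January 16, 2118.
Subtracting 600 days from January 16, 2118:
Going back 16 days from January 16, 2118 reaches the end of the previous month; 600 − 16 = 584 left.
December 2117 has 31 days: 584 − 31 = 553 left.
November 2117 has 30 days: 553 − 30 = 523 left.
October 2117 has 31 days: 523 − 31 = 492 left.
September 2117 has 30 days: 492 − 30 = 462 left.
August 2117 has 31 days: 462 − 31 = 431 left.
July 2117 has 31 days: 431 − 31 = 400 left.
June 2117 has 30 days: 400 − 30 = 370 left.
May 2117 has 31 days: 370 − 31 = 339 left.
April 2117 has 30 days: 339 − 30 = 309 left.
March 2117 has 31 days: 309 − 31 = 278 left.
February 2117 has 28 days (2117 is not a leap year): 278 − 28 = 250 left.
January 2117 has 31 days: 250 − 31 = 219 left.
December 2116 has 31 days: 219 − 31 = 188 left.
November 2116 has 30 days: 188 − 30 = 158 left.
October 2116 has 31 days: 158 − 31 = 127 left.
September 2116 has 30 days: 127 − 30 = 97 left.
August 2116 has 31 days: 97 − 31 = 66 left.
July 2116 has 31 days: 66 − 31 = 35 left.
June 2116 has 30 days: 35 − 30 = 5 left.
May 2116 has 31 days; 31 − 5 = 26 → May 26, 2116.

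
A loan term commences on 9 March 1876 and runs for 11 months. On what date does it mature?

February 9, 1877

Counting forward 11 months from March 9, 1876.
month 3 + 11 = 14, which is month 2 of year 1877 → February 1877.
Day 9 is valid in February, giving February 9, 1877.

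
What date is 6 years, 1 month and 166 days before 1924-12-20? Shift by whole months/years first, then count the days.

June 7, 1918

Counting back 6 years, 1 month and 166 days from December 20, 1924: first the month/year part, then the days.
-6 years → 1918; month 12 − 1 = 11 → November 1918.
Day 20 is valid in November, giving November 20, 1918.
Now subtract 166 days from November 20, 1918.
Going back 20 days from November 20, 1918 reaches the end of the previous month; 166 − 20 = 146 left.
October 1918 has 31 days: 146 − 31 = 115 left.
September 1918 has 30 days: 115 − 30 = 85 left.
August 1918 has 31 days: 85 − 31 = 54 left.
July 1918 has 31 days: 54 − 31 = 23 left.
June 1918 has 30 days; 30 − 23 = 7 → June 7, 1918.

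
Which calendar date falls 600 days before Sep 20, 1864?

January 29, 1863

Subtracting 600 days from September 20, 1864.
Going back 20 days from September 20, 1864 reaches the end of the previous month; 600 − 20 = 580 left.
August 1864 has 31 days: 580 − 31 = 549 left.
July 1864 has 31 days: 549 − 31 = 518 left.
June 1864 has 30 days: 518 − 30 = 488 left.
May 1864 has 31 days: 488 − 31 = 457 left.
April 1864 has 30 days: 457 − 30 = 427 left.
March 1864 has 31 days: 427 − 31 = 396 left.
February 1864 has 29 days (1864 is a leap year): 396 − 29 = 367 left.
January 1864 has 31 days: 367 − 31 = 336 left.
December 1863 has 31 days: 336 − 31 = 305 left.
November 1863 has 30 days: 305 − 30 = 275 left.
October 1863 has 31 days: 275 − 31 = 244 left.
September 1863 has 30 days: 244 − 30 = 214 left.
August 1863 has 31 days: 214 − 31 = 183 left.
July 1863 has 31 days: 183 − 31 = 152 left.
June 1863 has 30 days: 152 − 30 = 122 left.
May 1863 has 31 days: 122 − 31 = 91 left.
April 1863 has 30 days: 91 − 30 = 61 left.
March 1863 has 31 days: 61 − 31 = 30 left.
February 1863 has 28 days (1863 is not a leap year): 30 − 28 = 2 left.
January 1863 has 31 days; 31 − 2 = 29 → January 29, 1863.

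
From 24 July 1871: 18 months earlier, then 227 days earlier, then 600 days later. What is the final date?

Going back 18 months from July 24, 1871:
month 7 − 18 = -11, which is month 1 of year 1870 → January 1870.
Day 24 is valid in January, giving January 24, 1870.
Subtracting 227 days from January 24, 1870:
Going back 24 days from January 24, 1870 reaches the end of the previous month; 227 − 24 = 203 left.
December 1869 has 31 days: 203 − 31 = 172 left.
November 1869 has 30 days: 172 − 30 = 142 left.
October 1869 has 31 days: 142 − 31 = 111 left.
September 1869 has 30 days: 111 − 30 = 81 left.
August 1869 has 31 days: 81 − 31 = 50 left.
July 1869 has 31 days: 50 − 31 = 19 left.
June 1869 has 30 days; 30 − 19 = 11 → June 11, 1869.
Adding 600 days from June 11, 1869:
June has 30 days, so 30 − 11 = 19 days remain after June 11, 1869; 600 − 19 = 581 left.
July 1869 has 31 days: 581 − 31 = 550 left.
August 1869 has 31 days: 550 − 31 = 519 left.
September 1869 has 30 days: 519 − 30 = 489 left.
October 1869 has 31 days: 489 − 31 = 458 left.
November 1869 has 30 days: 458 − 30 = 428 left.
December 1869 has 31 days: 428 − 31 = 397 left.
January 1870 has 31 days: 397 − 31 = 366 left.
February 1870 has 28 days (1870 is not a leap year): 366 − 28 = 338 left.
March 1870 has 31 days: 338 − 31 = 307 left.
April 1870 has 30 days: 307 − 30 = 277 left.
May 1870 has 31 days: 277 − 31 = 246 left.
June 1870 has 30 days: 246 − 30 = 216 left.
July 1870 has 31 days: 216 − 31 = 185 left.
August 1870 has 31 days: 185 − 31 = 154 left.
September 1870 has 30 days: 154 − 30 = 124 left.
October 1870 has 31 days: 124 − 31 = 93 left.
November 1870 has 30 days: 93 − 30 = 63 left.
December 1870 has 31 days: 63 − 31 = 32 left.
January 1871 has 31 days: 32 − 31 = 1 left.
1 day into February 1871 → February 1, 1871.

February 1, 1871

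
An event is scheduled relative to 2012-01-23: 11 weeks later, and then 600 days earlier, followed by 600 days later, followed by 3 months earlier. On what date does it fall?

Adding 11 weeks (= 77 days) from January 23, 2012:
January has 31 days, so 31 − 23 = 8 days remain after January 23, 2012; 77 − 8 = 69 left.
February 2012 has 29 days (2012 is a leap year): 69 − 29 = 40 left.
March 2012 has 31 days: 40 − 31 = 9 left.
9 days into April 2012 → April 9, 2012.
Subtracting 600 days from April 9, 2012:
Going back 9 days from April 9, 2012 reaches the end of the previous month; 600 − 9 = 591 left.
March 2012 has 31 days: 591 − 31 = 560 left.
February 2012 has 29 days (2012 is a leap year): 560 − 29 = 531 left.
January 2012 has 31 days: 531 − 31 = 500 left.
December 2011 has 31 days: 500 − 31 = 469 left.
November 2011 has 30 days: 469 − 30 = 439 left.
October 2011 has 31 days: 439 − 31 = 408 left.
September 2011 has 30 days: 408 − 30 = 378 left.
August 2011 has 31 days: 378 − 31 = 347 left.
July 2011 has 31 days: 347 − 31 = 316 left.
June 2011 has 30 days: 316 − 30 = 286 left.
May 2011 has 31 days: 286 − 31 = 255 left.
April 2011 has 30 days: 255 − 30 = 225 left.
March 2011 has 31 days: 225 − 31 = 194 left.
February 2011 has 28 days (2011 is not a leap year): 194 − 28 = 166 left.
January 2011 has 31 days: 166 − 31 = 135 left.
December 2010 has 31 days: 135 − 31 = 104 left.
November 2010 has 30 days: 104 − 30 = 74 left.
October 2010 has 31 days: 74 − 31 = 43 left.
September 2010 has 30 days: 43 − 30 = 13 left.
August 2010 has 31 days; 31 − 13 = 18 → August 18, 2010.
Advancing 600 days from August 18, 2010:
August has 31 days, so 31 − 18 = 13 days remain after August 18, 2010; 600 − 13 = 587 left.
September 2010 has 30 days: 587 − 30 = 557 left.
October 2010 has 31 days: 557 − 31 = 526 left.
November 2010 has 30 days: 526 − 30 = 496 left.
December 2010 has 31 days: 496 − 31 = 465 left.
January 2011 has 31 days: 465 − 31 = 434 left.
February 2011 has 28 days (2011 is not a leap year): 434 − 28 = 406 left.
March 2011 has 31 days: 406 − 31 = 375 left.
April 2011 has 30 days: 375 − 30 = 345 left.
May 2011 has 31 days: 345 − 31 = 314 left.
June 2011 has 30 days: 314 − 30 = 284 left.
July 2011 has 31 days: 284 − 31 = 253 left.
August 2011 has 31 days: 253 − 31 = 222 left.
September 2011 has 30 days: 222 − 30 = 192 left.
October 2011 has 31 days: 192 − 31 = 161 left.
November 2011 has 30 days: 161 − 30 = 131 left.
December 2011 has 31 days: 131 − 31 = 100 left.
January 2012 has 31 days: 100 − 31 = 69 left.
February 2012 has 29 days (2012 is a leap year): 69 − 29 = 40 left.
March 2012 has 31 days: 40 − 31 = 9 left.
9 days into April 2012 → April 9, 2012.
Subtracting 3 months from April 9, 2012:
month 4 − 3 = 1 → January 2012.
Day 9 is valid in January, giving January 9, 2012.

January 9, 2012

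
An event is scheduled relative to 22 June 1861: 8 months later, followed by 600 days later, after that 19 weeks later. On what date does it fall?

February 25, 1864

Counting forward 8 months from June 22, 1861:
month 6 + 8 = 14, which is month 2 of year 1862 → February 1862.
Day 22 is valid in February, giving February 22, 1862.
Counting forward 600 days from February 22, 1862:
February has 28 days, so 28 − 22 = 6 days remain after February 22, 1862; 600 − 6 = 594 left.
March 1862 has 31 days: 594 − 31 = 563 left.
April 1862 has 30 days: 563 − 30 = 533 left.
May 1862 has 31 days: 533 − 31 = 502 left.
June 1862 has 30 days: 502 − 30 = 472 left.
July 1862 has 31 days: 472 − 31 = 441 left.
August 1862 has 31 days: 441 − 31 = 410 left.
September 1862 has 30 days: 410 − 30 = 380 left.
October 1862 has 31 days: 380 − 31 = 349 left.
November 1862 has 30 days: 349 − 30 = 319 left.
December 1862 has 31 days: 319 − 31 = 288 left.
January 1863 has 31 days: 288 − 31 = 257 left.
February 1863 has 28 days (1863 is not a leap year): 257 − 28 = 229 left.
March 1863 has 31 days: 229 − 31 = 198 left.
April 1863 has 30 days: 198 − 30 = 168 left.
May 1863 has 31 days: 168 − 31 = 137 left.
June 1863 has 30 days: 137 − 30 = 107 left.
July 1863 has 31 days: 107 − 31 = 76 left.
August 1863 has 31 days: 76 − 31 = 45 left.
September 1863 has 30 days: 45 − 30 = 15 left.
15 days into October 1863 → October 15, 1863.
Counting forward 19 weeks (= 133 days) from October 15, 1863:
October has 31 days, so 31 − 15 = 16 days remain after October 15, 1863; 133 − 16 = 117 left.
November 1863 has 30 days: 117 − 30 = 87 left.
December 1863 has 31 days: 87 − 31 = 56 left.
January 1864 has 31 days: 56 − 31 = 25 left.
25 days into February 1864 → February 25, 1864.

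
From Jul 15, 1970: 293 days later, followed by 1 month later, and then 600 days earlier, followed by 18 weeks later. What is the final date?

February 15, 1970

Adding 293 days from July 15, 1970:
July has 31 days, so 31 − 15 = 16 days remain after July 15, 1970; 293 − 16 = 277 left.
August 1970 has 31 days: 277 − 31 = 246 left.
September 1970 has 30 days: 246 − 30 = 216 left.
October 1970 has 31 days: 216 − 31 = 185 left.
November 1970 has 30 days: 185 − 30 = 155 left.
December 1970 has 31 days: 155 − 31 = 124 left.
January 1971 has 31 days: 124 − 31 = 93 left.
February 1971 has 28 days (1971 is not a leap year): 93 − 28 = 65 left.
March 1971 has 31 days: 65 − 31 = 34 left.
April 1971 has 30 days: 34 − 30 = 4 left.
4 days into May 1971 → May 4, 1971.
Adding 1 month from May 4, 1971:
month 5 + 1 = 6 → June 1971.
Day 4 is valid in June, giving June 4, 1971.
Going back 600 days from June 4, 1971:
Going back 4 days from June 4, 1971 reaches the end of the previous month; 600 − 4 = 596 left.
May 1971 has 31 days: 596 − 31 = 565 left.
April 1971 has 30 days: 565 − 30 = 535 left.
March 1971 has 31 days: 535 − 31 = 504 left.
February 1971 has 28 days (1971 is not a leap year): 504 − 28 = 476 left.
January 1971 has 31 days: 476 − 31 = 445 left.
December 1970 has 31 days: 445 − 31 = 414 left.
November 1970 has 30 days: 414 − 30 = 384 left.
October 1970 has 31 days: 384 − 31 = 353 left.
September 1970 has 30 days: 353 − 30 = 323 left.
August 1970 has 31 days: 323 − 31 = 292 left.
July 1970 has 31 days: 292 − 31 = 261 left.
June 1970 has 30 days: 261 − 30 = 231 left.
May 1970 has 31 days: 231 − 31 = 200 left.
April 1970 has 30 days: 200 − 30 = 170 left.
March 1970 has 31 days: 170 − 31 = 139 left.
February 1970 has 28 days (1970 is not a leap year): 139 − 28 = 111 left.
January 1970 has 31 days: 111 − 31 = 80 left.
December 1969 has 31 days: 80 − 31 = 49 left.
November 1969 has 30 days: 49 − 30 = 19 left.
October 1969 has 31 days; 31 − 19 = 12 → October 12, 1969.
Counting forward 18 weeks (= 126 days) from October 12, 1969:
October has 31 days, so 31 − 12 = 19 days remain after October 12, 1969; 126 − 19 = 107 left.
November 1969 has 30 days: 107 − 30 = 77 left.
December 1969 has 31 days: 77 − 31 = 46 left.
January 1970 has 31 days: 46 − 31 = 15 left.
15 days into February 1970 → February 15, 1970.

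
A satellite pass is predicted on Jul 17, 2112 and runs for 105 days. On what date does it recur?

October 30, 2112

Adding 105 days from July 17, 2112.
July has 31 days, so 31 − 17 = 14 days remain after July 17, 2112; 105 − 14 = 91 left.
August 2112 has 31 days: 91 − 31 = 60 left.
September 2112 has 30 days: 60 − 30 = 30 left.
30 days into October 2112 → October 30, 2112.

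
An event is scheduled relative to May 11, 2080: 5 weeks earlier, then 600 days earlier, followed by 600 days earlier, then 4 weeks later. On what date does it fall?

Going back 5 weeks (= 35 days) from May 11, 2080:
Going back 11 days from May 11, 2080 reaches the end of the previous month; 35 − 11 = 24 left.
April 2080 has 30 days; 30 − 24 = 6 → April 6, 2080.
Subtracting 600 days from April 6, 2080:
Going back 6 days from April 6, 2080 reaches the end of the previous month; 600 − 6 = 594 left.
March 2080 has 31 days: 594 − 31 = 563 left.
February 2080 has 29 days (2080 is a leap year): 563 − 29 = 534 left.
January 2080 has 31 days: 534 − 31 = 503 left.
December 2079 has 31 days: 503 − 31 = 472 left.
November 2079 has 30 days: 472 − 30 = 442 left.
October 2079 has 31 days: 442 − 31 = 411 left.
September 2079 has 30 days: 411 − 30 = 381 left.
August 2079 has 31 days: 381 − 31 = 350 left.
July 2079 has 31 days: 350 − 31 = 319 left.
June 2079 has 30 days: 319 − 30 = 289 left.
May 2079 has 31 days: 289 − 31 = 258 left.
April 2079 has 30 days: 258 − 30 = 228 left.
March 2079 has 31 days: 228 − 31 = 197 left.
February 2079 has 28 days (2079 is not a leap year): 197 − 28 = 169 left.
January 2079 has 31 days: 169 − 31 = 138 left.
December 2078 has 31 days: 138 − 31 = 107 left.
November 2078 has 30 days: 107 − 30 = 77 left.
October 2078 has 31 days: 77 − 31 = 46 left.
September 2078 has 30 days: 46 − 30 = 16 left.
August 2078 has 31 days; 31 − 16 = 15 → August 15, 2078.
Counting back 600 days from August 15, 2078:
Going back 15 days from August 15, 2078 reaches the end of the previous month; 600 − 15 = 585 left.
July 2078 has 31 days: 585 − 31 = 554 left.
June 2078 has 30 days: 554 − 30 = 524 left.
May 2078 has 31 days: 524 − 31 = 493 left.
April 2078 has 30 days: 493 − 30 = 463 left.
March 2078 has 31 days: 463 − 31 = 432 left.
February 2078 has 28 days (2078 is not a leap year): 432 − 28 = 404 left.
January 2078 has 31 days: 404 − 31 = 373 left.
December 2077 has 31 days: 373 − 31 = 342 left.
November 2077 has 30 days: 342 − 30 = 312 left.
October 2077 has 31 days: 312 − 31 = 281 left.
September 2077 has 30 days: 281 − 30 = 251 left.
August 2077 has 31 days: 251 − 31 = 220 left.
July 2077 has 31 days: 220 − 31 = 189 left.
June 2077 has 30 days: 189 − 30 = 159 left.
May 2077 has 31 days: 159 − 31 = 128 left.
April 2077 has 30 days: 128 − 30 = 98 left.
March 2077 has 31 days: 98 − 31 = 67 left.
February 2077 has 28 days (2077 is not a leap year): 67 − 28 = 39 left.
January 2077 has 31 days: 39 − 31 = 8 left.
December 2076 has 31 days; 31 − 8 = 23 → December 23, 2076.
Counting forward 4 weeks (= 28 days) from December 23, 2076:
December has 31 days, so 31 − 23 = 8 days remain after December 23, 2076; 28 − 8 = 20 left.
20 days into January 2077 → January 20, 2077.

January 20, 2077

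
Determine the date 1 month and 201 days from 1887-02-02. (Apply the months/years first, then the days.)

September 19, 1887

Counting forward 1 month and 201 days from February 2, 1887: first the month/year part, then the days.
month 2 + 1 = 3 → March 1887.
Day 2 is valid in March, giving March 2, 1887.
Now add 201 days from March 2, 1887.
March has 31 days, so 31 − 2 = 29 days remain after March 2, 1887; 201 − 29 = 172 left.
April 1887 has 30 days: 172 − 30 = 142 left.
May 1887 has 31 days: 142 − 31 = 111 left.
June 1887 has 30 days: 111 − 30 = 81 left.
July 1887 has 31 days: 81 − 31 = 50 left.
August 1887 has 31 days: 50 − 31 = 19 left.
19 days into September 1887 → September 19, 1887.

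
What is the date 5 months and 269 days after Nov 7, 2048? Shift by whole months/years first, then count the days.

January 1, 2050

Advancing 5 months and 269 days from November 7, 2048: first the month/year part, then the days.
month 11 + 5 = 16, which is month 4 of year 2049 → April 2049.
Day 7 is valid in April, giving April 7, 2049.
Now add 269 days from April 7, 2049.
April has 30 days, so 30 − 7 = 23 days remain after April 7, 2049; 269 − 23 = 246 left.
May 2049 has 31 days: 246 − 31 = 215 left.
June 2049 has 30 days: 215 − 30 = 185 left.
July 2049 has 31 days: 185 − 31 = 154 left.
August 2049 has 31 days: 154 − 31 = 123 left.
September 2049 has 30 days: 123 − 30 = 93 left.
October 2049 has 31 days: 93 − 31 = 62 left.
November 2049 has 30 days: 62 − 30 = 32 left.
December 2049 has 31 days: 32 − 31 = 1 left.
1 day into January 2050 → January 1, 2050.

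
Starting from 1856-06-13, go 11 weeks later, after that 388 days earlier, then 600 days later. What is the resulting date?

Counting forward 11 weeks (= 77 days) from June 13, 1856:
June has 30 days, so 30 − 13 = 17 days remain after June 13, 1856; 77 − 17 = 60 left.
July 1856 has 31 days: 60 − 31 = 29 left.
29 days into August 1856 → August 29, 1856.
Going back 388 days from August 29, 1856:
Going back 29 days from August 29, 1856 reaches the end of the previous month; 388 − 29 = 359 left.
July 1856 has 31 days: 359 − 31 = 328 left.
June 1856 has 30 days: 328 − 30 = 298 left.
May 1856 has 31 days: 298 − 31 = 267 left.
April 1856 has 30 days: 267 − 30 = 237 left.
March 1856 has 31 days: 237 − 31 = 206 left.
February 1856 has 29 days (1856 is a leap year): 206 − 29 = 177 left.
January 1856 has 31 days: 177 − 31 = 146 left.
December 1855 has 31 days: 146 − 31 = 115 left.
November 1855 has 30 days: 115 − 30 = 85 left.
October 1855 has 31 days: 85 − 31 = 54 left.
September 1855 has 30 days: 54 − 30 = 24 left.
August 1855 has 31 days; 31 − 24 = 7 → August 7, 1855.
Counting forward 600 days from August 7, 1855:
August has 31 days, so 31 − 7 = 24 days remain after August 7, 1855; 600 − 24 = 576 left.
September 1855 has 30 days: 576 − 30 = 546 left.
October 1855 has 31 days: 546 − 31 = 515 left.
November 1855 has 30 days: 515 − 30 = 485 left.
December 1855 has 31 days: 485 − 31 = 454 left.
January 1856 has 31 days: 454 − 31 = 423 left.
February 1856 has 29 days (1856 is a leap year): 423 − 29 = 394 left.
March 1856 has 31 days: 394 − 31 = 363 left.
April 1856 has 30 days: 363 − 30 = 333 left.
May 1856 has 31 days: 333 − 31 = 302 left.
June 1856 has 30 days: 302 − 30 = 272 left.
July 1856 has 31 days: 272 − 31 = 241 left.
August 1856 has 31 days: 241 − 31 = 210 left.
September 1856 has 30 days: 210 − 30 = 180 left.
October 1856 has 31 days: 180 − 31 = 149 left.
November 1856 has 30 days: 149 − 30 = 119 left.
December 1856 has 31 days: 119 − 31 = 88 left.
January 1857 has 31 days: 88 − 31 = 57 left.
February 1857 has 28 days (1857 is not a leap year): 57 − 28 = 29 left.
29 days into March 1857 → March 29, 1857.

March 29, 1857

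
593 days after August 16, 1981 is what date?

April 1, 1983

Adding 593 days from August 16, 1981.
August has 31 days, so 31 − 16 = 15 days remain after August 16, 1981; 593 − 15 = 578 left.
September 1981 has 30 days: 578 − 30 = 548 left.
October 1981 has 31 days: 548 − 31 = 517 left.
November 1981 has 30 days: 517 − 30 = 487 left.
December 1981 has 31 days: 487 − 31 = 456 left.
January 1982 has 31 days: 456 − 31 = 425 left.
February 1982 has 28 days (1982 is not a leap year): 425 − 28 = 397 left.
March 1982 has 31 days: 397 − 31 = 366 left.
April 1982 has 30 days: 366 − 30 = 336 left.
May 1982 has 31 days: 336 − 31 = 305 left.
June 1982 has 30 days: 305 − 30 = 275 left.
July 1982 has 31 days: 275 − 31 = 244 left.
August 1982 has 31 days: 244 − 31 = 213 left.
September 1982 has 30 days: 213 − 30 = 183 left.
October 1982 has 31 days: 183 − 31 = 152 left.
November 1982 has 30 days: 152 − 30 = 122 left.
December 1982 has 31 days: 122 − 31 = 91 left.
January 1983 has 31 days: 91 − 31 = 60 left.
February 1983 has 28 days (1983 is not a leap year): 60 − 28 = 32 left.
March 1983 has 31 days: 32 − 31 = 1 left.
1 day into April 1983 → April 1, 1983.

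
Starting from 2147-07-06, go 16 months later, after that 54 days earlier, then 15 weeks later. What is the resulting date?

December 27, 2148

Counting forward 16 months from July 6, 2147:
month 7 + 16 = 23, which is month 11 of year 2148 → November 2148.
Day 6 is valid in November, giving November 6, 2148.
Going back 54 days from November 6, 2148:
Going back 6 days from November 6, 2148 reaches the end of the previous month; 54 − 6 = 48 left.
October 2148 has 31 days: 48 − 31 = 17 left.
September 2148 has 30 days; 30 − 17 = 13 → September 13, 2148.
Adding 15 weeks (= 105 days) from September 13, 2148:
September has 30 days, so 30 − 13 = 17 days remain after September 13, 2148; 105 − 17 = 88 left.
October 2148 has 31 days: 88 − 31 = 57 left.
November 2148 has 30 days: 57 − 30 = 27 left.
27 days into December 2148 → December 27, 2148.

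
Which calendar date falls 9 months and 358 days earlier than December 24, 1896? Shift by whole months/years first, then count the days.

Going back 9 months and 358 days from December 24, 1896: first the month/year part, then the days.
month 12 − 9 = 3 → March 1896.
Day 24 is valid in March, giving March 24, 1896.
Now subtract 358 days from March 24, 1896.
Going back 24 days from March 24, 1896 reaches the end of the previous month; 358 − 24 = 334 left.
February 1896 has 29 days (1896 is a leap year): 334 − 29 = 305 left.
January 1896 has 31 days: 305 − 31 = 274 left.
December 1895 has 31 days: 274 − 31 = 243 left.
November 1895 has 30 days: 243 − 30 = 213 left.
October 1895 has 31 days: 213 − 31 = 182 left.
September 1895 has 30 days: 182 − 30 = 152 left.
August 1895 has 31 days: 152 − 31 = 121 left.
July 1895 has 31 days: 121 − 31 = 90 left.
June 1895 has 30 days: 90 − 30 = 60 left.
May 1895 has 31 days: 60 − 31 = 29 left.
April 1895 has 30 days; 30 − 29 = 1 → April 1, 1895.

April 1, 1895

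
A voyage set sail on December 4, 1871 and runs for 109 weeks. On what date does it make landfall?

January 5, 1874

Counting forward 109 weeks = 763 days from December 4, 1871.
December has 31 days, so 31 − 4 = 27 days remain after December 4, 1871; 763 − 27 = 736 left.
January 1872 has 31 days: 736 − 31 = 705 left.
February 1872 has 29 days (1872 is a leap year): 705 − 29 = 676 left.
March 1872 has 31 days: 676 − 31 = 645 left.
April 1872 has 30 days: 645 − 30 = 615 left.
May 1872 has 31 days: 615 − 31 = 584 left.
June 1872 has 30 days: 584 − 30 = 554 left.
July 1872 has 31 days: 554 − 31 = 523 left.
August 1872 has 31 days: 523 − 31 = 492 left.
September 1872 has 30 days: 492 − 30 = 462 left.
October 1872 has 31 days: 462 − 31 = 431 left.
November 1872 has 30 days: 431 − 30 = 401 left.
December 1872 has 31 days: 401 − 31 = 370 left.
January 1873 has 31 days: 370 − 31 = 339 left.
February 1873 has 28 days (1873 is not a leap year): 339 − 28 = 311 left.
March 1873 has 31 days: 311 − 31 = 280 left.
April 1873 has 30 days: 280 − 30 = 250 left.
May 1873 has 31 days: 250 − 31 = 219 left.
June 1873 has 30 days: 219 − 30 = 189 left.
July 1873 has 31 days: 189 − 31 = 158 left.
August 1873 has 31 days: 158 − 31 = 127 left.
September 1873 has 30 days: 127 − 30 = 97 left.
October 1873 has 31 days: 97 − 31 = 66 left.
November 1873 has 30 days: 66 − 30 = 36 left.
December 1873 has 31 days: 36 − 31 = 5 left.
5 days into January 1874 → January 5, 1874.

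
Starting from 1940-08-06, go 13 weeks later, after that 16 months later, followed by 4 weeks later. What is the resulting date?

April 2, 1942

Counting forward 13 weeks (= 91 days) from August 6, 1940:
August has 31 days, so 31 − 6 = 25 days remain after August 6, 1940; 91 − 25 = 66 left.
September 1940 has 30 days: 66 − 30 = 36 left.
October 1940 has 31 days: 36 − 31 = 5 left.
5 days into November 1940 → November 5, 1940.
Adding 16 months from November 5, 1940:
month 11 + 16 = 27, which is month 3 of year 1942 → March 1942.
Day 5 is valid in March, giving March 5, 1942.
Adding 4 weeks (= 28 days) from March 5, 1942:
March has 31 days, so 31 − 5 = 26 days remain after March 5, 1942; 28 − 26 = 2 left.
2 days into April 1942 → April 2, 1942.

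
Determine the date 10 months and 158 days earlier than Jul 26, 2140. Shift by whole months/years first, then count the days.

April 21, 2139

Going back 10 months and 158 days from July 26, 2140: first the month/year part, then the days.
month 7 − 10 = -3, which is month 9 of year 2139 → September 2139.
Day 26 is valid in September, giving September 26, 2139.
Now subtract 158 days from September 26, 2139.
Going back 26 days from September 26, 2139 reaches the end of the previous month; 158 − 26 = 132 left.
August 2139 has 31 days: 132 − 31 = 101 left.
July 2139 has 31 days: 101 − 31 = 70 left.
June 2139 has 30 days: 70 − 30 = 40 left.
May 2139 has 31 days: 40 − 31 = 9 left.
April 2139 has 30 days; 30 − 9 = 21 → April 21, 2139.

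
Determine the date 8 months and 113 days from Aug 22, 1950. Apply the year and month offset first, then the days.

Counting forward 8 months and 113 days from August 22, 1950: first the month/year part, then the days.
month 8 + 8 = 16, which is month 4 of year 1951 → April 1951.
Day 22 is valid in April, giving April 22, 1951.
Now add 113 days from April 22, 1951.
April has 30 days, so 30 − 22 = 8 days remain after April 22, 1951; 113 − 8 = 105 left.
May 1951 has 31 days: 105 − 31 = 74 left.
June 1951 has 30 days: 74 − 30 = 44 left.
July 1951 has 31 days: 44 − 31 = 13 left.
13 days into August 1951 → August 13, 1951.

August 13, 1951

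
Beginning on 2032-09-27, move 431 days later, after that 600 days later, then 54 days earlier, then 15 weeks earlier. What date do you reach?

Adding 431 days from September 27, 2032:
September has 30 days, so 30 − 27 = 3 days remain after September 27, 2032; 431 − 3 = 428 left.
October 2032 has 31 days: 428 − 31 = 397 left.
November 2032 has 30 days: 397 − 30 = 367 left.
December 2032 has 31 days: 367 − 31 = 336 left.
January 2033 has 31 days: 336 − 31 = 305 left.
February 2033 has 28 days (2033 is not a leap year): 305 − 28 = 277 left.
March 2033 has 31 days: 277 − 31 = 246 left.
April 2033 has 30 days: 246 − 30 = 216 left.
May 2033 has 31 days: 216 − 31 = 185 left.
June 2033 has 30 days: 185 − 30 = 155 left.
July 2033 has 31 days: 155 − 31 = 124 left.
August 2033 has 31 days: 124 − 31 = 93 left.
September 2033 has 30 days: 93 − 30 = 63 left.
October 2033 has 31 days: 63 − 31 = 32 left.
November 2033 has 30 days: 32 − 30 = 2 left.
2 days into December 2033 → December 2, 2033.
Adding 600 days from December 2, 2033:
December has 31 days, so 31 − 2 = 29 days remain after December 2, 2033; 600 − 29 = 571 left.
January 2034 has 31 days: 571 − 31 = 540 left.
February 2034 has 28 days (2034 is not a leap year): 540 − 28 = 512 left.
March 2034 has 31 days: 512 − 31 = 481 left.
April 2034 has 30 days: 481 − 30 = 451 left.
May 2034 has 31 days: 451 − 31 = 420 left.
June 2034 has 30 days: 420 − 30 = 390 left.
July 2034 has 31 days: 390 − 31 = 359 left.
August 2034 has 31 days: 359 − 31 = 328 left.
September 2034 has 30 days: 328 − 30 = 298 left.
October 2034 has 31 days: 298 − 31 = 267 left.
November 2034 has 30 days: 267 − 30 = 237 left.
December 2034 has 31 days: 237 − 31 = 206 left.
January 2035 has 31 days: 206 − 31 = 175 left.
February 2035 has 28 days (2035 is not a leap year): 175 − 28 = 147 left.
March 2035 has 31 days: 147 − 31 = 116 left.
April 2035 has 30 days: 116 − 30 = 86 left.
May 2035 has 31 days: 86 − 31 = 55 left.
June 2035 has 30 days: 55 − 30 = 25 left.
25 days into July 2035 → July 25, 2035.
Going back 54 days from July 25, 2035:
Going back 25 days from July 25, 2035 reaches the end of the previous month; 54 − 25 = 29 left.
June 2035 has 30 days; 30 − 29 = 1 → June 1, 2035.
Counting back 15 weeks (= 105 days) from June 1, 2035:
Going back 1 day from June 1, 2035 reaches the end of the previous month; 105 − 1 = 104 left.
May 2035 has 31 days: 104 − 31 = 73 left.
April 2035 has 30 days: 73 − 30 = 43 left.
March 2035 has 31 days: 43 − 31 = 12 left.
February 2035 has 28 days; 28 − 12 = 16 → February 16, 2035.

February 16, 2035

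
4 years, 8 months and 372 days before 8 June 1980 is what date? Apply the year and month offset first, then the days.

Subtracting 4 years, 8 months and 372 days from June 8, 1980: first the month/year part, then the days.
-4 years → 1976; month 6 − 8 = -2, which is month 10 of year 1975 → October 1975.
Day 8 is valid in October, giving October 8, 1975.
Now subtract 372 days from October 8, 1975.
Going back 8 days from October 8, 1975 reaches the end of the previous month; 372 − 8 = 364 left.
September 1975 has 30 days: 364 − 30 = 334 left.
August 1975 has 31 days: 334 − 31 = 303 left.
July 1975 has 31 days: 303 − 31 = 272 left.
June 1975 has 30 days: 272 − 30 = 242 left.
May 1975 has 31 days: 242 − 31 = 211 left.
April 1975 has 30 days: 211 − 30 = 181 left.
March 1975 has 31 days: 181 − 31 = 150 left.
February 1975 has 28 days (1975 is not a leap year): 150 − 28 = 122 left.
January 1975 has 31 days: 122 − 31 = 91 left.
December 1974 has 31 days: 91 − 31 = 60 left.
November 1974 has 30 days: 60 − 30 = 30 left.
October 1974 has 31 days; 31 − 30 = 1 → October 1, 1974.

October 1, 1974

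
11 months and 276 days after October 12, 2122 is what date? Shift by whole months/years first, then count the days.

Advancing 11 months and 276 days from October 12, 2122: first the month/year part, then the days.
month 10 + 11 = 21, which is month 9 of year 2123 → September 2123.
Day 12 is valid in September, giving September 12, 2123.
Now add 276 days from September 12, 2123.
September has 30 days, so 30 − 12 = 18 days remain after September 12, 2123; 276 − 18 = 258 left.
October 2123 has 31 days: 258 − 31 = 227 left.
November 2123 has 30 days: 227 − 30 = 197 left.
December 2123 has 31 days: 197 − 31 = 166 left.
January 2124 has 31 days: 166 − 31 = 135 left.
February 2124 has 29 days (2124 is a leap year): 135 − 29 = 106 left.
March 2124 has 31 days: 106 − 31 = 75 left.
April 2124 has 30 days: 75 − 30 = 45 left.
May 2124 has 31 days: 45 − 31 = 14 left.
14 days into June 2124 → June 14, 2124.

June 14, 2124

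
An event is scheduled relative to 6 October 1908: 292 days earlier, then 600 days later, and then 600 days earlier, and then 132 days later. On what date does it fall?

Going back 292 days from October 6, 1908:
Going back 6 days from October 6, 1908 reaches the end of the previous month; 292 − 6 = 286 left.
September 1908 has 30 days: 286 − 30 = 256 left.
August 1908 has 31 days: 256 − 31 = 225 left.
July 1908 has 31 days: 225 − 31 = 194 left.
June 1908 has 30 days: 194 − 30 = 164 left.
May 1908 has 31 days: 164 − 31 = 133 left.
April 1908 has 30 days: 133 − 30 = 103 left.
March 1908 has 31 days: 103 − 31 = 72 left.
February 1908 has 29 days (1908 is a leap year): 72 − 29 = 43 left.
January 1908 has 31 days: 43 − 31 = 12 left.
December 1907 has 31 days; 31 − 12 = 19 → December 19, 1907.
Counting forward 600 days from December 19, 1907:
December has 31 days, so 31 − 19 = 12 days remain after December 19, 1907; 600 − 12 = 588 left.
January 1908 has 31 days: 588 − 31 = 557 left.
February 1908 has 29 days (1908 is a leap year): 557 − 29 = 528 left.
March 1908 has 31 days: 528 − 31 = 497 left.
April 1908 has 30 days: 497 − 30 = 467 left.
May 1908 has 31 days: 467 − 31 = 436 left.
June 1908 has 30 days: 436 − 30 = 406 left.
July 1908 has 31 days: 406 − 31 = 375 left.
August 1908 has 31 days: 375 − 31 = 344 left.
September 1908 has 30 days: 344 − 30 = 314 left.
October 1908 has 31 days: 314 − 31 = 283 left.
November 1908 has 30 days: 283 − 30 = 253 left.
December 1908 has 31 days: 253 − 31 = 222 left.
January 1909 has 31 days: 222 − 31 = 191 left.
February 1909 has 28 days (1909 is not a leap year): 191 − 28 = 163 left.
March 1909 has 31 days: 163 − 31 = 132 left.
April 1909 has 30 days: 132 − 30 = 102 left.
May 1909 has 31 days: 102 − 31 = 71 left.
June 1909 has 30 days: 71 − 30 = 41 left.
July 1909 has 31 days: 41 − 31 = 10 left.
10 days into August 1909 → August 10, 1909.
Subtracting 600 days from August 10, 1909:
Going back 10 days from August 10, 1909 reaches the end of the previous month; 600 − 10 = 590 left.
July 1909 has 31 days: 590 − 31 = 559 left.
June 1909 has 30 days: 559 − 30 = 529 left.
May 1909 has 31 days: 529 − 31 = 498 left.
April 1909 has 30 days: 498 − 30 = 468 left.
March 1909 has 31 days: 468 − 31 = 437 left.
February 1909 has 28 days (1909 is not a leap year): 437 − 28 = 409 left.
January 1909 has 31 days: 409 − 31 = 378 left.
December 1908 has 31 days: 378 − 31 = 347 left.
November 1908 has 30 days: 347 − 30 = 317 left.
October 1908 has 31 days: 317 − 31 = 286 left.
September 1908 has 30 days: 286 − 30 = 256 left.
August 1908 has 31 days: 256 − 31 = 225 left.
July 1908 has 31 days: 225 − 31 = 194 left.
June 1908 has 30 days: 194 − 30 = 164 left.
May 1908 has 31 days: 164 − 31 = 133 left.
April 1908 has 30 days: 133 − 30 = 103 left.
March 1908 has 31 days: 103 − 31 = 72 left.
February 1908 has 29 days (1908 is a leap year): 72 − 29 = 43 left.
January 1908 has 31 days: 43 − 31 = 12 left.
December 1907 has 31 days; 31 − 12 = 19 → December 19, 1907.
Counting forward 132 days from December 19, 1907:
December has 31 days, so 31 − 19 = 12 days remain after December 19, 1907; 132 − 12 = 120 left.
January 1908 has 31 days: 120 − 31 = 89 left.
February 1908 has 29 days (1908 is a leap year): 89 − 29 = 60 left.
March 1908 has 31 days: 60 − 31 = 29 left.
29 days into April 1908 → April 29, 1908.

April 29, 1908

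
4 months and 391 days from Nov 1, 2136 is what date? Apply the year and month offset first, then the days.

March 27, 2138

Counting forward 4 months and 391 days from November 1, 2136: first the month/year part, then the days.
month 11 + 4 = 15, which is month 3 of year 2137 → March 2137.
Day 1 is valid in March, giving March 1, 2137.
Now add 391 days from March 1, 2137.
March has 31 days, so 31 − 1 = 30 days remain after March 1, 2137; 391 − 30 = 361 left.
April 2137 has 30 days: 361 − 30 = 331 left.
May 2137 has 31 days: 331 − 31 = 300 left.
June 2137 has 30 days: 300 − 30 = 270 left.
July 2137 has 31 days: 270 − 31 = 239 left.
August 2137 has 31 days: 239 − 31 = 208 left.
September 2137 has 30 days: 208 − 30 = 178 left.
October 2137 has 31 days: 178 − 31 = 147 left.
November 2137 has 30 days: 147 − 30 = 117 left.
December 2137 has 31 days: 117 − 31 = 86 left.
January 2138 has 31 days: 86 − 31 = 55 left.
February 2138 has 28 days (2138 is not a leap year): 55 − 28 = 27 left.
27 days into March 2138 → March 27, 2138.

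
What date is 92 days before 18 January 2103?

Counting back 92 days from January 18, 2103.
Going back 18 days from January 18, 2103 reaches the end of the previous month; 92 − 18 = 74 left.
December 2102 has 31 days: 74 − 31 = 43 left.
November 2102 has 30 days: 43 − 30 = 13 left.
October 2102 has 31 days; 31 − 13 = 18 → October 18, 2102.

October 18, 2102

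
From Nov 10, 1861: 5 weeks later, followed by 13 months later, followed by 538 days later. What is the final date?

July 6, 1864

Adding 5 weeks (= 35 days) from November 10, 1861:
November has 30 days, so 30 − 10 = 20 days remain after November 10, 1861; 35 − 20 = 15 left.
15 days into December 1861 → December 15, 1861.
Counting forward 13 months from December 15, 1861:
month 12 + 13 = 25, which is month 1 of year 1863 → January 1863.
Day 15 is valid in January, giving January 15, 1863.
Counting forward 538 days from January 15, 1863:
January has 31 days, so 31 − 15 = 16 days remain after January 15, 1863; 538 − 16 = 522 left.
February 1863 has 28 days (1863 is not a leap year): 522 − 28 = 494 left.
March 1863 has 31 days: 494 − 31 = 463 left.
April 1863 has 30 days: 463 − 30 = 433 left.
May 1863 has 31 days: 433 − 31 = 402 left.
June 1863 has 30 days: 402 − 30 = 372 left.
July 1863 has 31 days: 372 − 31 = 341 left.
August 1863 has 31 days: 341 − 31 = 310 left.
September 1863 has 30 days: 310 − 30 = 280 left.
October 1863 has 31 days: 280 − 31 = 249 left.
November 1863 has 30 days: 249 − 30 = 219 left.
December 1863 has 31 days: 219 − 31 = 188 left.
January 1864 has 31 days: 188 − 31 = 157 left.
February 1864 has 29 days (1864 is a leap year): 157 − 29 = 128 left.
March 1864 has 31 days: 128 − 31 = 97 left.
April 1864 has 30 days: 97 − 30 = 67 left.
May 1864 has 31 days: 67 − 31 = 36 left.
June 1864 has 30 days: 36 − 30 = 6 left.
6 days into July 1864 → July 6, 1864.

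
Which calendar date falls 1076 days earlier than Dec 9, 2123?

December 28, 2120

Going back 1076 days from December 9, 2123.
Going back 9 days from December 9, 2123 reaches the end of the previous month; 1076 − 9 = 1067 left.
November 2123 has 30 days: 1067 − 30 = 1037 left.
October 2123 has 31 days: 1037 − 31 = 1006 left.
September 2123 has 30 days: 1006 − 30 = 976 left.
August 2123 has 31 days: 976 − 31 = 945 left.
July 2123 has 31 days: 945 − 31 = 914 left.
June 2123 has 30 days: 914 − 30 = 884 left.
May 2123 has 31 days: 884 − 31 = 853 left.
April 2123 has 30 days: 853 − 30 = 823 left.
March 2123 has 31 days: 823 − 31 = 792 left.
February 2123 has 28 days (2123 is not a leap year): 792 − 28 = 764 left.
January 2123 has 31 days: 764 − 31 = 733 left.
December 2122 has 31 days: 733 − 31 = 702 left.
November 2122 has 30 days: 702 − 30 = 672 left.
October 2122 has 31 days: 672 − 31 = 641 left.
September 2122 has 30 days: 641 − 30 = 611 left.
August 2122 has 31 days: 611 − 31 = 580 left.
July 2122 has 31 days: 580 − 31 = 549 left.
June 2122 has 30 days: 549 − 30 = 519 left.
May 2122 has 31 days: 519 − 31 = 488 left.
April 2122 has 30 days: 488 − 30 = 458 left.
March 2122 has 31 days: 458 − 31 = 427 left.
February 2122 has 28 days (2122 is not a leap year): 427 − 28 = 399 left.
January 2122 has 31 days: 399 − 31 = 368 left.
December 2121 has 31 days: 368 − 31 = 337 left.
November 2121 has 30 days: 337 − 30 = 307 left.
October 2121 has 31 days: 307 − 31 = 276 left.
September 2121 has 30 days: 276 − 30 = 246 left.
August 2121 has 31 days: 246 − 31 = 215 left.
July 2121 has 31 days: 215 − 31 = 184 left.
June 2121 has 30 days: 184 − 30 = 154 left.
May 2121 has 31 days: 154 − 31 = 123 left.
April 2121 has 30 days: 123 − 30 = 93 left.
March 2121 has 31 days: 93 − 31 = 62 left.
February 2121 has 28 days (2121 is not a leap year): 62 − 28 = 34 left.
January 2121 has 31 days: 34 − 31 = 3 left.
December 2120 has 31 days; 31 − 3 = 28 → December 28, 2120.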